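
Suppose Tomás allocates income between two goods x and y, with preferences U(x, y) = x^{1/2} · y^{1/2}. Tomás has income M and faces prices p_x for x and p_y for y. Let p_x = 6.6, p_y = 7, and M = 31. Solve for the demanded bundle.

x* = 2.3485, y* = 2.2143

The MRS is y/x. Set MRS = p_x/p_y.
Rearranging, p_y·y = p_x·x. Substituting into the budget gives p_x·x·(1 + 1) = M.
Demand: x*(p_x,p_y,M) = 0.5·M/p_x and y* = 0.5·M/p_y.
At p_x=6.6, p_y=7, M=31: x* = 0.5·31/6.6 = 2.3485, y* = 2.2143.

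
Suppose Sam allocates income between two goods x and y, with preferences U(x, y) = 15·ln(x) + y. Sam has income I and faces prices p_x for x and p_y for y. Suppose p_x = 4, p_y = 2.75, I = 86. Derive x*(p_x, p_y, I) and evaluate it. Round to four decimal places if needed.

x* = 10.3125

So x*(p_x,p_y) = 15·p_y/p_x, independent of income; and y* = (I − 15·p_y)/p_y.
At the given prices: x* = 15·2.75/4 = 10.3125.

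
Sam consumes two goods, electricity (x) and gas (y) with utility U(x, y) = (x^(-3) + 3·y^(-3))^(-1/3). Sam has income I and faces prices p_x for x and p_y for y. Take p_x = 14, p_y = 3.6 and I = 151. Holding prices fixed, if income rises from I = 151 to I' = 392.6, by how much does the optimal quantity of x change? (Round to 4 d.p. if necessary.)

With the ratio pinned down, the budget gives x* = I/(p_x + p_y·(y/x)) and y* = (y/x)·x*.
Numerically y/x = 1.848148, so x* = 151/(14 + 3.6·1.848148) = 7.3112.
At I' = 392.6: x* = 19.009. Change: 19.009 − 7.3112 = 11.6979.

Δx* = 11.6979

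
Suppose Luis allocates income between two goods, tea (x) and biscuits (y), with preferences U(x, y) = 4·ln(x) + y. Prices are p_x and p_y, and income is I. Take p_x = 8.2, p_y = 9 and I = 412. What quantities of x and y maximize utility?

x* = 4.3902, y* = 41.7778

Set MRS = p_x/p_y: (4/x)/1 = p_x/p_y.
So x*(p_x,p_y) = 4·p_y/p_x, independent of income; and y* = (I − 4·p_y)/p_y.
At the given prices: x* = 4·9/8.2 = 4.3902, and y* = 41.7778.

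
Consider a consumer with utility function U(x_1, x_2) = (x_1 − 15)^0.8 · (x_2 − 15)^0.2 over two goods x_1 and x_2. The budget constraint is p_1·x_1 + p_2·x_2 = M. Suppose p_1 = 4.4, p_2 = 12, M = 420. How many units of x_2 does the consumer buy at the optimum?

MRS = 4·(x_2−15)/(x_1−15). Tangency with p_1/p_2 gives x_2−15 = (1/4)·(p_1/p_2)·(x_1−15).
Substituting into the budget: x_1* = 15 + 0.8·(M − 15·p_1 − 15·p_2)/p_1, and x_2* = 15 + 0.2·(…)/p_2.
Discretionary income = 420 − 15·4.4 − 15·12 = 174; x_2* = 15 + 0.2·174/12 = 17.9.

x_2* = 17.9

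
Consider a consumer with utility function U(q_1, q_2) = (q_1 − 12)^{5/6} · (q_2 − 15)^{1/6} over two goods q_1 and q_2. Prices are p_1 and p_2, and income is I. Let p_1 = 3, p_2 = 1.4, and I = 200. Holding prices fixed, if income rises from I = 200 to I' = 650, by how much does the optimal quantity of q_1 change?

Δq_1* = 125

MRS = 5·(q_2−15)/(q_1−12). Tangency with p_1/p_2 gives q_2−15 = (1/5)·(p_1/p_2)·(q_1−12).
Substituting into the budget: q_1* = 12 + 5/6·(I − 12·p_1 − 15·p_2)/p_1, and q_2* = 15 + 1/6·(…)/p_2.
Discretionary income = 200 − 12·3 − 15·1.4 = 143; q_1* = 12 + 5/6·143/3 = 51.7222.
At I' = 650: q_1* = 176.7222. Change: 176.7222 − 51.7222 = 125.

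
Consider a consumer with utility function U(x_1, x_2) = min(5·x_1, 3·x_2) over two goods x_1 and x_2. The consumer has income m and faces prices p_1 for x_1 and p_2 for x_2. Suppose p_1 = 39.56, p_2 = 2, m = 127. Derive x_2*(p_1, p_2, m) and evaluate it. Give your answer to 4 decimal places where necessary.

x_2* = 4.9347

Here 3·39.56 + 5·2 = 128.68, giving x_2* = 4.9347.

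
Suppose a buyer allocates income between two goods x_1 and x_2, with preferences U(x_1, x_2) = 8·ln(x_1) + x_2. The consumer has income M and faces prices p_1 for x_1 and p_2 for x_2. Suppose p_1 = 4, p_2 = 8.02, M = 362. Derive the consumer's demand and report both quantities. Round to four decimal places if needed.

Set MRS = p_1/p_2: (8/x_1)/1 = p_1/p_2.
So x_1*(p_1,p_2) = 8·p_2/p_1, independent of income; and x_2* = (M − 8·p_2)/p_2.
At the given prices: x_1* = 8·8.02/4 = 16.04, and x_2* = 37.1372.

x_1* = 16.04, x_2* = 37.1372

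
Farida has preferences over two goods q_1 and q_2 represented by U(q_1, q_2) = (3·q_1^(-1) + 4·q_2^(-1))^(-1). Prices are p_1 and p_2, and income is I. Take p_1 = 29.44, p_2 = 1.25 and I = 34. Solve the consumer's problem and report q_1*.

q_1* = 0.9329

From the CES first-order condition, (3/4)·(q_2/q_1)^(2) = p_1/p_2.
Solve for the ratio: q_2/q_1 = [(4/3)·p_1/p_2]^(0.5).
With the ratio pinned down, the budget gives q_1* = I/(p_1 + p_2·(q_2/q_1)) and q_2* = (q_2/q_1)·q_1*.
Numerically q_2/q_1 = 5.603808, so q_1* = 34/(29.44 + 1.25·5.603808) = 0.9329.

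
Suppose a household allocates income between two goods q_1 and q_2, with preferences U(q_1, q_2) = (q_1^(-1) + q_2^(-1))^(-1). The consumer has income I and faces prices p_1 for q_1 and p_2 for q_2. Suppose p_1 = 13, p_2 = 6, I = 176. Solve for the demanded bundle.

q_1* = 8.0616, q_2* = 11.8664

MRS = MU_q_1/MU_q_2 = (q_2/q_1)^(2). Set equal to p_1/p_2.
Solve for the ratio: q_2/q_1 = [p_1/p_2]^(0.5).
With the ratio pinned down, the budget gives q_1* = I/(p_1 + p_2·(q_2/q_1)) and q_2* = (q_2/q_1)·q_1*.
Numerically q_2/q_1 = 1.47196, so q_1* = 176/(13 + 6·1.47196) = 8.0616 and q_2* = 1.47196·8.0616 = 11.8664.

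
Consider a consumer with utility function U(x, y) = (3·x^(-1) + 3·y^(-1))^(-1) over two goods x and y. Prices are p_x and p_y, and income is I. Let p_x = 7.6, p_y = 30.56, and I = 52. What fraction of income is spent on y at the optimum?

share on y = 0.6672

MRS = MU_x/MU_y = (y/x)^(2). Set equal to p_x/p_y.
Hence y/x = (p_x/p_y)^(1/(2)), i.e. raised to the 0.5 power.
Substitute y = (y/x)·x into the budget: x* = I/(p_x + p_y·(y/x)).
Numerically y/x = 0.498689, so x* = 52/(7.6 + 30.56·0.498689) = 2.2767 and y* = 0.498689·2.2767 = 1.1354.
Expenditure on y: 30.56·1.1354 = 34.697; share = 0.6672.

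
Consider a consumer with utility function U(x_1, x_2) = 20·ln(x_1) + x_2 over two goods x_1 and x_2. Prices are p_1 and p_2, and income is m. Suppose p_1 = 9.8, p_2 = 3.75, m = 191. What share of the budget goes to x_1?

MU_x_1 = 20/x_1, MU_x_2 = 1. Tangency: 20/x_1 = p_1/p_2.
So x_1*(p_1,p_2) = 20·p_2/p_1, independent of income; and x_2* = (m − 20·p_2)/p_2.
At the given prices: x_1* = 20·3.75/9.8 = 7.6531, and x_2* = 30.9333.
Expenditure on x_1: 9.8·7.6531 = 75; share = 0.3927.

share on x_1 = 0.3927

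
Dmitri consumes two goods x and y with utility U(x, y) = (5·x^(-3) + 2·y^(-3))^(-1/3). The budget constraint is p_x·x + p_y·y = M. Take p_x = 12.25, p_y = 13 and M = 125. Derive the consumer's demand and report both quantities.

From the CES first-order condition, (5/2)·(y/x)^(4) = p_x/p_y.
Solve for the ratio: y/x = [(2/5)·p_x/p_y]^(0.25).
Substitute y = (y/x)·x into the budget: x* = M/(p_x + p_y·(y/x)).
Numerically y/x = 0.783544, so x* = 125/(12.25 + 13·0.783544) = 5.5714 and y* = 0.783544·5.5714 = 4.3654.

x* = 5.5714, y* = 4.3654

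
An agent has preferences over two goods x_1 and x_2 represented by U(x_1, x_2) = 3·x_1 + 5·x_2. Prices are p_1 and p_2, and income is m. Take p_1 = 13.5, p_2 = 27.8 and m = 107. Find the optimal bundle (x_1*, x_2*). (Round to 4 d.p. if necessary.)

Perfect substitutes: compare marginal utility per dollar. 3/p_1 vs 5/p_2 → 0.2222 vs 0.1799.
x_1 gives more utility per dollar, so spend all income on x_1: x_1* = m/p_1, x_2* = 0.
Numerically: x_1* = 7.9259, x_2* = 0.

x_1* = 7.9259, x_2* = 0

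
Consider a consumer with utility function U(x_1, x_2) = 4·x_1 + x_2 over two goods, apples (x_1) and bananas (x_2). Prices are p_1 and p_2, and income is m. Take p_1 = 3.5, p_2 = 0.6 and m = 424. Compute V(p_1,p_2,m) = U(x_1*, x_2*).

Perfect substitutes: compare marginal utility per dollar. 4/p_1 vs 1/p_2 → 1.1429 vs 1.6667.
x_2 gives more utility per dollar, so spend all income on x_2: x_2* = m/p_2, x_1* = 0.
Numerically: x_1* = 0, x_2* = 706.6667.
Utility at the optimum: U(0, 706.6667) = 706.6667.

V = 706.6667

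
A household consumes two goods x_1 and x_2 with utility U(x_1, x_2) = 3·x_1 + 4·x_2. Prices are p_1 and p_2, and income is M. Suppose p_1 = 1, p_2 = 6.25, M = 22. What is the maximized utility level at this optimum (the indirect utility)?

V = 66

x_1 gives more utility per dollar, so spend all income on x_1: x_1* = M/p_1, x_2* = 0.
Numerically: x_1* = 22, x_2* = 0.
Utility at the optimum: U(22, 0) = 66.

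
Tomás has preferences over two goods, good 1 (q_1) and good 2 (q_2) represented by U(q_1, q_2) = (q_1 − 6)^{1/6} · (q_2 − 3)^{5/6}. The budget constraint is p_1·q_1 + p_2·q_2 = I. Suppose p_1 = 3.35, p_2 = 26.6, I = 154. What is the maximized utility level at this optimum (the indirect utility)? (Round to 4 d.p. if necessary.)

MRS = (1/5)·(q_2−3)/(q_1−6). Tangency with p_1/p_2 gives q_2−3 = 5·(p_1/p_2)·(q_1−6).
Substituting into the budget: q_1* = 6 + 1/6·(I − 6·p_1 − 3·p_2)/p_1, and q_2* = 3 + 5/6·(…)/p_2.
Discretionary income = 154 − 6·3.35 − 3·26.6 = 54.1; q_1* = 6 + 1/6·54.1/3.35 = 8.6915; q_2* = 3 + 5/6·54.1/26.6 = 4.6949.
Utility at the optimum: U(8.6915, 4.6949) = 1.8307.

V = 1.8307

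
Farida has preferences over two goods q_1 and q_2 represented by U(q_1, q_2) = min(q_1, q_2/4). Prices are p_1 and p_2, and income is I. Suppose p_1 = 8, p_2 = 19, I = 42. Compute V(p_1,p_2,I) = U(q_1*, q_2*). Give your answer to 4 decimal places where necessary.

V = 0.5

With perfect complements, no substitution: consume in ratio q_1:q_2 = 1:4.
Budget: p_1·q_1 + p_2·4·q_1 = I, so (p_1 + 4·p_2)·q_1 = I.
Demand: q_1*(p_1,p_2,I) = I/(p_1 + 4·p_2), q_2* = 4·I/(p_1 + 4·p_2).
Here 8 + 4·19 = 84, giving q_1* = 0.5 and q_2* = 2.
Utility at the optimum: U(0.5, 2) = 0.5.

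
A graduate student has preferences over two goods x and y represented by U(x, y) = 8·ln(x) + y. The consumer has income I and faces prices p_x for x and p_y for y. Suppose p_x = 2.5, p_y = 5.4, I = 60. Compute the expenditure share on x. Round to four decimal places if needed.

share on x = 0.72

Set MRS = p_x/p_y: (8/x)/1 = p_x/p_y.
So x*(p_x,p_y) = 8·p_y/p_x, independent of income; and y* = (I − 8·p_y)/p_y.
At the given prices: x* = 8·5.4/2.5 = 17.28, and y* = 3.1111.
Expenditure on x: 2.5·17.28 = 43.2; share = 0.72.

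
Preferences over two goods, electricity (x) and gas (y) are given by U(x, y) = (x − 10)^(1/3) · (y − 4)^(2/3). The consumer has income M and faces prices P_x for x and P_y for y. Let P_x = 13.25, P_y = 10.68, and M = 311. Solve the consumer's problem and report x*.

x* = 13.4158

Let x' = x−10, y' = y−4. MRS = (1/2)·y'/x' = P_x/P_y.
Substituting into the budget: x* = 10 + 1/3·(M − 10·P_x − 4·P_y)/P_x, and y* = 4 + 2/3·(…)/P_y.
Discretionary income = 311 − 10·13.25 − 4·10.68 = 135.78; x* = 10 + 1/3·135.78/13.25 = 13.4158.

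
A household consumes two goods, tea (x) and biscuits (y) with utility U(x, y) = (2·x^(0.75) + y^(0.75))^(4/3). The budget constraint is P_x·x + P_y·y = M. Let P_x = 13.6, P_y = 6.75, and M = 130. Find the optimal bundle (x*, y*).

With the ratio pinned down, the budget gives x* = M/(P_x + P_y·(y/x)) and y* = (y/x)·x*.
Numerically y/x = 1.02996, so x* = 130/(13.6 + 6.75·1.02996) = 6.3253 and y* = 1.02996·6.3253 = 6.5149.

x* = 6.3253, y* = 6.5149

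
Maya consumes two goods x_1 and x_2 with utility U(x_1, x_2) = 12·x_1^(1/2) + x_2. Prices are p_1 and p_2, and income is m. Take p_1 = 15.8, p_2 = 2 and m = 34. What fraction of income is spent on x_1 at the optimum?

share on x_1 = 0.2681

MU_x_1 = 6/√x_1, MU_x_2 = 1. Tangency: 6/√x_1 = p_1/p_2.
Solve: √x_1 = 6·p_2/p_1, so x_1*(p_1,p_2) = (6·p_2/p_1)², and x_2* = (m − p_1·x_1*)/p_2.
Plugging in: x_1* = (6·2/15.8)² = 0.5768, x_2* = 12.443.
Expenditure on x_1: 15.8·0.5768 = 9.1139; share = 0.2681.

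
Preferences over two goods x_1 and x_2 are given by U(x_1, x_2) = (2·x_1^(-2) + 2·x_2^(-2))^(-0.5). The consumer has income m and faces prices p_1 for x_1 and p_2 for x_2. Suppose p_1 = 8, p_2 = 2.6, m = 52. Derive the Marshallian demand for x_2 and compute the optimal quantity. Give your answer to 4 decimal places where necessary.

MRS = MU_x_1/MU_x_2 = (x_2/x_1)^(3). Set equal to p_1/p_2.
Hence x_2/x_1 = (p_1/p_2)^(1/(3)), i.e. raised to the 1/3 power.
Substitute x_2 = (x_2/x_1)·x_1 into the budget: x_1* = m/(p_1 + p_2·(x_2/x_1)).
Numerically x_2/x_1 = 1.454473, so x_1* = 52/(8 + 2.6·1.454473) = 4.4137 and x_2* = 1.454473·4.4137 = 6.4195.

x_2* = 6.4195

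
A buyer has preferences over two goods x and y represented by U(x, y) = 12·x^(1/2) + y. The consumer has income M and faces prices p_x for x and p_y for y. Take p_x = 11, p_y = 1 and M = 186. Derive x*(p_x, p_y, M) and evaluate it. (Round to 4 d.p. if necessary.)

Set MRS = p_x/p_y: 6·x^(−1/2) = p_x/p_y.
Solve: √x = 6·p_y/p_x, so x*(p_x,p_y) = (6·p_y/p_x)², and y* = (M − p_x·x*)/p_y.
Plugging in: x* = (6·1/11)² = 0.2975.

x* = 0.2975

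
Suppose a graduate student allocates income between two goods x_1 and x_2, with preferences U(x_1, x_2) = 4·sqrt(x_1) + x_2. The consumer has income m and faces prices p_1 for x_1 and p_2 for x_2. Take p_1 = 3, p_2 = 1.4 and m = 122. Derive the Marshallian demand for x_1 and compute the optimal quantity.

x_1* = 0.8711

Set MRS = p_1/p_2: 2·x_1^(−1/2) = p_1/p_2.
Solve: √x_1 = 2·p_2/p_1, so x_1*(p_1,p_2) = (2·p_2/p_1)², and x_2* = (m − p_1·x_1*)/p_2.
Plugging in: x_1* = (2·1.4/3)² = 0.8711.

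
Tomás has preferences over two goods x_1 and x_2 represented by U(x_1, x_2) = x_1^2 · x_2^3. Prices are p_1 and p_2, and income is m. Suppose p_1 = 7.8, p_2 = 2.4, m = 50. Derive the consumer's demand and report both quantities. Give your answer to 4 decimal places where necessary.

x_1* = 2.5641, x_2* = 12.5

The MRS is (2/3)·x_2/x_1. Set MRS = p_1/p_2.
Rearranging, p_2·x_2 = (3/2)·p_1·x_1. Substituting into the budget gives p_1·x_1·(1 + (3/2)) = m.
Demand: x_1*(p_1,p_2,m) = 0.4·m/p_1 and x_2* = 0.6·m/p_2.
At p_1=7.8, p_2=2.4, m=50: x_1* = 0.4·50/7.8 = 2.5641, x_2* = 12.5.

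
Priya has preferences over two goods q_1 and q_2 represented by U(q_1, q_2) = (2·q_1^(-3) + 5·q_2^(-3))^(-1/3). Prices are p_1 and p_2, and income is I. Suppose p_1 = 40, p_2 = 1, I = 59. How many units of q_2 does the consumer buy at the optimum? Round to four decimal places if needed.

With the ratio pinned down, the budget gives q_1* = I/(p_1 + p_2·(q_2/q_1)) and q_2* = (q_2/q_1)·q_1*.
Numerically q_2/q_1 = 3.162278, so q_1* = 59/(40 + 1·3.162278) = 1.3669 and q_2* = 3.162278·1.3669 = 4.3226.

q_2* = 4.3226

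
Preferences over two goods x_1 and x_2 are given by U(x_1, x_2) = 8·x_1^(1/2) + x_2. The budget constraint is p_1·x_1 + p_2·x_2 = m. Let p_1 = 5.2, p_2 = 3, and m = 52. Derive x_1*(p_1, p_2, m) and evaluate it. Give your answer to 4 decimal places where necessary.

x_1* = 5.3254

Solve: √x_1 = 4·p_2/p_1, so x_1*(p_1,p_2) = (4·p_2/p_1)², and x_2* = (m − p_1·x_1*)/p_2.
Plugging in: x_1* = (4·3/5.2)² = 5.3254.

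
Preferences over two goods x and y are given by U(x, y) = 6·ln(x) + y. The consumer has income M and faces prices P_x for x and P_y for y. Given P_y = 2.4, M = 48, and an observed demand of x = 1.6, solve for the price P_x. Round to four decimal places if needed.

P_x = 9

Set MRS = P_x/P_y: (6/x)/1 = P_x/P_y.
So x*(P_x,P_y) = 6·P_y/P_x, independent of income; and y* = (M − 6·P_y)/P_y.
Set x* = 1.6 in the demand function and solve for P_x: P_x = 9.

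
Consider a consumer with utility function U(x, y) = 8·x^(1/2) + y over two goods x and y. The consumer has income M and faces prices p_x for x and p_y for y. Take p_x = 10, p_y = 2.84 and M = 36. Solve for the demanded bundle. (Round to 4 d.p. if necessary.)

Utility is quasi-linear in y; the FOC for x is 4/√x = p_x/p_y.
Solve: √x = 4·p_y/p_x, so x*(p_x,p_y) = (4·p_y/p_x)², and y* = (M − p_x·x*)/p_y.
Plugging in: x* = (4·2.84/10)² = 1.2905, y* = 8.1321.

x* = 1.2905, y* = 8.1321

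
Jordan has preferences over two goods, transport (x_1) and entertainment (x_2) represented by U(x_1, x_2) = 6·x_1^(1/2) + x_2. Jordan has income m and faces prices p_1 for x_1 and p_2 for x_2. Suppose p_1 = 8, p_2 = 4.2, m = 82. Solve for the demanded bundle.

x_1* = 2.4806, x_2* = 14.7988

Utility is quasi-linear in x_2; the FOC for x_1 is 3/√x_1 = p_1/p_2.
Thus x_1* = (3·p_2/p_1)² — independent of m — with the rest of income spent on x_2.
Plugging in: x_1* = (3·4.2/8)² = 2.4806, x_2* = 14.7988.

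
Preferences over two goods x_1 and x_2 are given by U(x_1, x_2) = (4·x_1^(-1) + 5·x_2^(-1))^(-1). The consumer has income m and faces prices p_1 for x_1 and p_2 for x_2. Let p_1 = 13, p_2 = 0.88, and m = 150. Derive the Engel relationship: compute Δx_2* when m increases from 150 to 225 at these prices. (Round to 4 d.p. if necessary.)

MRS = MU_x_1/MU_x_2 = (4/5)·(x_2/x_1)^(2). Set equal to p_1/p_2.
Solve for the ratio: x_2/x_1 = [(5/4)·p_1/p_2]^(0.5).
Substitute x_2 = (x_2/x_1)·x_1 into the budget: x_1* = m/(p_1 + p_2·(x_2/x_1)).
Numerically x_2/x_1 = 4.297198, so x_1* = 150/(13 + 0.88·4.297198) = 8.9384 and x_2* = 4.297198·8.9384 = 38.4101.
At m' = 225: x_2* = 57.6151. Change: 57.6151 − 38.4101 = 19.205.

Δx_2* = 19.205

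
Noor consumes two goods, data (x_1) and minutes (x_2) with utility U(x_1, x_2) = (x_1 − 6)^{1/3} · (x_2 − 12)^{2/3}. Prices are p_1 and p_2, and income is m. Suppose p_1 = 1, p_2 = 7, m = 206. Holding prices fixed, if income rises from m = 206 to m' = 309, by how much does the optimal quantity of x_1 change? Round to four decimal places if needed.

Δx_1* = 34.3333

MRS = (1/2)·(x_2−12)/(x_1−6). Tangency with p_1/p_2 gives x_2−12 = 2·(p_1/p_2)·(x_1−6).
After buying the subsistence bundle (6, 12), a share 1/3 of the remaining income goes to x_1: x_1* = 6 + 1/3·(m − 6p_1 − 12p_2)/p_1.
Discretionary income = 206 − 6·1 − 12·7 = 116; x_1* = 6 + 1/3·116/1 = 44.6667.
At m' = 309: x_1* = 79. Change: 79 − 44.6667 = 34.3333.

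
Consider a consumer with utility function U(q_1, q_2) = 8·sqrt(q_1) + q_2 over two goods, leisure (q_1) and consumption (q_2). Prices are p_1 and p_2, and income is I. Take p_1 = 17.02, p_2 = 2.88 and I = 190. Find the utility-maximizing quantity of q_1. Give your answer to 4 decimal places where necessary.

q_1* = 0.4581

Set MRS = p_1/p_2: 4·q_1^(−1/2) = p_1/p_2.
Solve: √q_1 = 4·p_2/p_1, so q_1*(p_1,p_2) = (4·p_2/p_1)², and q_2* = (I − p_1·q_1*)/p_2.
Plugging in: q_1* = (4·2.88/17.02)² = 0.4581.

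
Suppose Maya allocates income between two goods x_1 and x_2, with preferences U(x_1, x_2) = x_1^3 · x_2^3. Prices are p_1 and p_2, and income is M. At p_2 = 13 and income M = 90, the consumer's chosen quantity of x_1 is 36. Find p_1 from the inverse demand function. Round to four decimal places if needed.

Tangency: MRS = x_2/x_1 = p_1/p_2.
Rearranging, p_2·x_2 = p_1·x_1. Substituting into the budget gives p_1·x_1·(1 + 1) = M.
Demand: x_1*(p_1,p_2,M) = 0.5·M/p_1 and x_2* = 0.5·M/p_2.
Set x_1* = 36 in the demand function and solve for p_1: p_1 = 1.25.

p_1 = 1.25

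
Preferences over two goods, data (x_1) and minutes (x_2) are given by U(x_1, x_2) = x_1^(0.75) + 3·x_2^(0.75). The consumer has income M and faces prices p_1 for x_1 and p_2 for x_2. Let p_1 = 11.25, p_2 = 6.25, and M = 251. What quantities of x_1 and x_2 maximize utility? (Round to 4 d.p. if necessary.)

With the ratio pinned down, the budget gives x_1* = M/(p_1 + p_2·(x_2/x_1)) and x_2* = (x_2/x_1)·x_1*.
Numerically x_2/x_1 = 850.3056, so x_1* = 251/(11.25 + 6.25·850.3056) = 0.0471 and x_2* = 850.3056·0.0471 = 40.0752.

x_1* = 0.0471, x_2* = 40.0752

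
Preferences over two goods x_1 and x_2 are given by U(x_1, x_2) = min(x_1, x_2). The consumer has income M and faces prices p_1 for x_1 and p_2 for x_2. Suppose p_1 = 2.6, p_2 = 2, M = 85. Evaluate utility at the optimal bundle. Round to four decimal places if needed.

V = 18.4783

Leontief preferences: the optimum is at the kink where x_1/1 = x_2/1, i.e. x_2 = x_1.
Budget: p_1·x_1 + p_2·x_1 = M, so (p_1 + p_2)·x_1 = M.
Demand: x_1*(p_1,p_2,M) = M/(p_1 + p_2), x_2* = M/(p_1 + p_2).
Here 2.6 + 2 = 4.6, giving x_1* = 18.4783 and x_2* = 18.4783.
Utility at the optimum: U(18.4783, 18.4783) = 18.4783.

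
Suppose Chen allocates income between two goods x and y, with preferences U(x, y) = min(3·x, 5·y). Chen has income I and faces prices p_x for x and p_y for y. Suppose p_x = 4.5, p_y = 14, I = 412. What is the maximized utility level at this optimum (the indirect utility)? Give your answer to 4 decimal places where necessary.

With perfect complements, no substitution: consume in ratio x:y = 5:3.
Budget: p_x·x + p_y·(3/5)·x = I, so (5·p_x + 3·p_y)·x = 5·I.
Demand: x*(p_x,p_y,I) = 5·I/(5·p_x + 3·p_y), y* = 3·I/(5·p_x + 3·p_y).
Here 5·4.5 + 3·14 = 64.5, giving x* = 31.938 and y* = 19.1628.
Utility at the optimum: U(31.938, 19.1628) = 95.814.

V = 95.814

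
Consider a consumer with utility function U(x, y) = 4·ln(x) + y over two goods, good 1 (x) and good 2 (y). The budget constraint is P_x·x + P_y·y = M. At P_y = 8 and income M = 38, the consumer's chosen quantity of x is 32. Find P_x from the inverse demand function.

MU_x = 4/x, MU_y = 1. Tangency: 4/x = P_x/P_y.
So x*(P_x,P_y) = 4·P_y/P_x, independent of income; and y* = (M − 4·P_y)/P_y.
Set x* = 32 in the demand function and solve for P_x: P_x = 1.

P_x = 1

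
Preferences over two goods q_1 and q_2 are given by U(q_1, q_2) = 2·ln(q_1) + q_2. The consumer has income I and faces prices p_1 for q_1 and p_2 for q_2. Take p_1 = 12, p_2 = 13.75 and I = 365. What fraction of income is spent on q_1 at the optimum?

So q_1*(p_1,p_2) = 2·p_2/p_1, independent of income; and q_2* = (I − 2·p_2)/p_2.
At the given prices: q_1* = 2·13.75/12 = 2.2917, and q_2* = 24.5455.
Expenditure on q_1: 12·2.2917 = 27.5; share = 0.0753.

share on q_1 = 0.0753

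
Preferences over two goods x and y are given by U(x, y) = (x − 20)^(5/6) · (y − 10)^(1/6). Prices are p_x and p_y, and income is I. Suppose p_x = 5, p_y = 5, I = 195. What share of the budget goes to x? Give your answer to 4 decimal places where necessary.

This is Cobb-Douglas in (x−20, y−10): tangency gives 5/6·p_y·(y−10) = 1/6·p_x·(x−20).
Substituting into the budget: x* = 20 + 5/6·(I − 20·p_x − 10·p_y)/p_x, and y* = 10 + 1/6·(…)/p_y.
Discretionary income = 195 − 20·5 − 10·5 = 45; x* = 20 + 5/6·45/5 = 27.5; y* = 10 + 1/6·45/5 = 11.5.
Expenditure on x: 5·27.5 = 137.5; share = 0.7051.

share on x = 0.7051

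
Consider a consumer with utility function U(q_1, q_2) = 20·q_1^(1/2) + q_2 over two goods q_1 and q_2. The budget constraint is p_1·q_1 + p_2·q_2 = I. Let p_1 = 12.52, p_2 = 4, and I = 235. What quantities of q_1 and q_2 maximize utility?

q_1* = 10.2073, q_2* = 26.8011

MU_q_1 = 10/√q_1, MU_q_2 = 1. Tangency: 10/√q_1 = p_1/p_2.
Solve: √q_1 = 10·p_2/p_1, so q_1*(p_1,p_2) = (10·p_2/p_1)², and q_2* = (I − p_1·q_1*)/p_2.
Plugging in: q_1* = (10·4/12.52)² = 10.2073, q_2* = 26.8011.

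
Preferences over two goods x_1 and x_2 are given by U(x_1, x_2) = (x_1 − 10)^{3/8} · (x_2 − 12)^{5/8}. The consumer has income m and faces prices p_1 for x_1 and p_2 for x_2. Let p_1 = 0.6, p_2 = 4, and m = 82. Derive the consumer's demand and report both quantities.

Let x_1' = x_1−10, x_2' = x_2−12. MRS = (3/5)·x_2'/x_1' = p_1/p_2.
Substituting into the budget: x_1* = 10 + 0.375·(m − 10·p_1 − 12·p_2)/p_1, and x_2* = 12 + 0.625·(…)/p_2.
Discretionary income = 82 − 10·0.6 − 12·4 = 28; x_1* = 10 + 0.375·28/0.6 = 27.5; x_2* = 12 + 0.625·28/4 = 16.375.

x_1* = 27.5, x_2* = 16.375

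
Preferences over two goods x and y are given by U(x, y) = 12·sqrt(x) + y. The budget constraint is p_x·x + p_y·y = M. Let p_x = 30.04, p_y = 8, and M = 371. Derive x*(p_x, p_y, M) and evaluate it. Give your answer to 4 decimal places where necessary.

MU_x = 6/√x, MU_y = 1. Tangency: 6/√x = p_x/p_y.
Solve: √x = 6·p_y/p_x, so x*(p_x,p_y) = (6·p_y/p_x)², and y* = (M − p_x·x*)/p_y.
Plugging in: x* = (6·8/30.04)² = 2.5532.

x* = 2.5532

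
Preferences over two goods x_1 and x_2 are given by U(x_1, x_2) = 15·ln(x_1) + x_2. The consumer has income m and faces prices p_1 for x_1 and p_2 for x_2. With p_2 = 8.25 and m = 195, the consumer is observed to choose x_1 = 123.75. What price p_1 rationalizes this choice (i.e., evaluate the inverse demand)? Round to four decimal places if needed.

p_1 = 1

Set MRS = p_1/p_2: (15/x_1)/1 = p_1/p_2.
So x_1*(p_1,p_2) = 15·p_2/p_1, independent of income; and x_2* = (m − 15·p_2)/p_2.
Set x_1* = 123.75 in the demand function and solve for p_1: p_1 = 1.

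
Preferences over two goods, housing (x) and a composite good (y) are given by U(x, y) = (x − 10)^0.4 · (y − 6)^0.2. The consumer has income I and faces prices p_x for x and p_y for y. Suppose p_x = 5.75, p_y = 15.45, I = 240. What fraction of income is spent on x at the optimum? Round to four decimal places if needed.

share on x = 0.489

Let x' = x−10, y' = y−6. MRS = 2·y'/x' = p_x/p_y.
Substituting into the budget: x* = 10 + 2/3·(I − 10·p_x − 6·p_y)/p_x, and y* = 6 + 1/3·(…)/p_y.
Discretionary income = 240 − 10·5.75 − 6·15.45 = 89.8; x* = 10 + 2/3·89.8/5.75 = 20.4116; y* = 6 + 1/3·89.8/15.45 = 7.9374.
Expenditure on x: 5.75·20.4116 = 117.3667; share = 0.489.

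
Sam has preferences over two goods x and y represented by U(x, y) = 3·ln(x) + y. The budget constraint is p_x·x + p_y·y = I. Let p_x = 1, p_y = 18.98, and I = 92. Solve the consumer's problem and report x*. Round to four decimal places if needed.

Set MRS = p_x/p_y: (3/x)/1 = p_x/p_y.
So x*(p_x,p_y) = 3·p_y/p_x, independent of income; and y* = (I − 3·p_y)/p_y.
At the given prices: x* = 3·18.98/1 = 56.94.

x* = 56.94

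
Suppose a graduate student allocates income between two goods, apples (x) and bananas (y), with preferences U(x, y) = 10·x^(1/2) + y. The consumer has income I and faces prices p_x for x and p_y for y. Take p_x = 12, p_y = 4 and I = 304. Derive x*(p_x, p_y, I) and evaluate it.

Set MRS = p_x/p_y: 5·x^(−1/2) = p_x/p_y.
Solve: √x = 5·p_y/p_x, so x*(p_x,p_y) = (5·p_y/p_x)², and y* = (I − p_x·x*)/p_y.
Plugging in: x* = (5·4/12)² = 2.7778.

x* = 2.7778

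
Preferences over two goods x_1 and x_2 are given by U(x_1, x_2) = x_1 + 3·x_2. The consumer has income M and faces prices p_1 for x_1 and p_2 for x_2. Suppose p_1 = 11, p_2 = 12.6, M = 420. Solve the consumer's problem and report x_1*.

Perfect substitutes: compare marginal utility per dollar. 1/p_1 vs 3/p_2 → 0.0909 vs 0.2381.
x_2 gives more utility per dollar, so spend all income on x_2: x_2* = M/p_2, x_1* = 0.
Numerically: x_1* = 0, x_2* = 33.3333.

x_1* = 0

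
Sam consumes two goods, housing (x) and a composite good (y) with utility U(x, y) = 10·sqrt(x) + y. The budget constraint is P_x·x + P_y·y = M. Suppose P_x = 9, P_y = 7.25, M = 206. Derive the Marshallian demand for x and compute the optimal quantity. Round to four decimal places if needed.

x* = 16.223

Plugging in: x* = (5·7.25/9)² = 16.223.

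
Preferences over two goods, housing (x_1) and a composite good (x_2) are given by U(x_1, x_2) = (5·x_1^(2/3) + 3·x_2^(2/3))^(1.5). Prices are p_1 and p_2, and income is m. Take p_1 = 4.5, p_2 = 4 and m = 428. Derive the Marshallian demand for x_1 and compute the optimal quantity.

Substitute x_2 = (x_2/x_1)·x_1 into the budget: x_1* = m/(p_1 + p_2·(x_2/x_1)).
Numerically x_2/x_1 = 0.307547, so x_1* = 428/(4.5 + 4·0.307547) = 74.6921.

x_1* = 74.6921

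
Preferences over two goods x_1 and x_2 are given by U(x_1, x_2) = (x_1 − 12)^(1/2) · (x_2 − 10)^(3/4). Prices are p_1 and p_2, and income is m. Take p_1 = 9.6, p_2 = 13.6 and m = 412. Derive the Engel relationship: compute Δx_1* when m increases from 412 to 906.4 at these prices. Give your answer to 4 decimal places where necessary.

Let x_1' = x_1−12, x_2' = x_2−10. MRS = (2/3)·x_2'/x_1' = p_1/p_2.
Substituting into the budget: x_1* = 12 + 0.4·(m − 12·p_1 − 10·p_2)/p_1, and x_2* = 10 + 0.6·(…)/p_2.
Discretionary income = 412 − 12·9.6 − 10·13.6 = 160.8; x_1* = 12 + 0.4·160.8/9.6 = 18.7.
At m' = 906.4: x_1* = 39.3. Change: 39.3 − 18.7 = 20.6.

Δx_1* = 20.6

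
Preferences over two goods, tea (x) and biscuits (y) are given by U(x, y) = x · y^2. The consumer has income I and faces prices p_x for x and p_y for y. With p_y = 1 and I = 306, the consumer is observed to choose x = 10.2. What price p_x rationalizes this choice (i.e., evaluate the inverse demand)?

MU_x/MU_y = (y)/(2·x); tangency sets this equal to p_x/p_y.
So p_y·y = 2·p_x·x; combined with the budget, a share 1/3 of income goes to x.
Demand: x*(p_x,p_y,I) = 1/3·I/p_x and y* = 2/3·I/p_y.
Set x* = 10.2 in the demand function and solve for p_x: p_x = 10.

p_x = 10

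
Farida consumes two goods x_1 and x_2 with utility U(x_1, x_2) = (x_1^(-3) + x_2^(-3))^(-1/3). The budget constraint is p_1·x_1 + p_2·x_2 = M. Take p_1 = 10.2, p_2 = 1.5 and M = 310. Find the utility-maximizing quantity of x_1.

x_1* = 24.5598

MU_x_1 ∝ x_1^(-4), MU_x_2 ∝ x_2^(-4), so MRS = (x_2/x_1)^(4) = p_1/p_2.
Hence x_2/x_1 = (p_1/p_2)^(1/(4)), i.e. raised to the 0.25 power.
With the ratio pinned down, the budget gives x_1* = M/(p_1 + p_2·(x_2/x_1)) and x_2* = (x_2/x_1)·x_1*.
Numerically x_2/x_1 = 1.614832, so x_1* = 310/(10.2 + 1.5·1.614832) = 24.5598.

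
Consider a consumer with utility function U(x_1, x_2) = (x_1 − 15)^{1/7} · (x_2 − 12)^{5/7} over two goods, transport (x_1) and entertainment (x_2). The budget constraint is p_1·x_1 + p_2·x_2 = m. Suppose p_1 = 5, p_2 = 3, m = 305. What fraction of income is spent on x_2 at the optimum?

This is Cobb-Douglas in (x_1−15, x_2−12): tangency gives 1/7·p_2·(x_2−12) = 5/7·p_1·(x_1−15).
Substituting into the budget: x_1* = 15 + 1/6·(m − 15·p_1 − 12·p_2)/p_1, and x_2* = 12 + 5/6·(…)/p_2.
Discretionary income = 305 − 15·5 − 12·3 = 194; x_1* = 15 + 1/6·194/5 = 21.4667; x_2* = 12 + 5/6·194/3 = 65.8889.
Expenditure on x_2: 3·65.8889 = 197.6667; share = 0.6481.

share on x_2 = 0.6481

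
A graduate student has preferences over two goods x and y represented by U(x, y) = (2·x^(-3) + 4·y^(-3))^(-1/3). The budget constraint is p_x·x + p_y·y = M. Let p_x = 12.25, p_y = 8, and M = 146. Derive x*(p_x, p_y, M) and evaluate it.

x* = 6.3943

MU_x ∝ 2·x^(-4), MU_y ∝ 4·y^(-4), so MRS = (1/2)·(y/x)^(4) = p_x/p_y.
Solve for the ratio: y/x = [2·p_x/p_y]^(0.25).
Substitute y = (y/x)·x into the budget: x* = M/(p_x + p_y·(y/x)).
Numerically y/x = 1.322876, so x* = 146/(12.25 + 8·1.322876) = 6.3943.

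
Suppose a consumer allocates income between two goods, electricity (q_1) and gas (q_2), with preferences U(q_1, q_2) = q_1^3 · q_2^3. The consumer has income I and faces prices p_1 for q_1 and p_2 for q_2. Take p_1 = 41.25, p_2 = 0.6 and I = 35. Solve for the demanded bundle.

q_1* = 0.4242, q_2* = 29.1667

Demand: q_1*(p_1,p_2,I) = 0.5·I/p_1 and q_2* = 0.5·I/p_2.
At p_1=41.25, p_2=0.6, I=35: q_1* = 0.5·35/41.25 = 0.4242, q_2* = 29.1667.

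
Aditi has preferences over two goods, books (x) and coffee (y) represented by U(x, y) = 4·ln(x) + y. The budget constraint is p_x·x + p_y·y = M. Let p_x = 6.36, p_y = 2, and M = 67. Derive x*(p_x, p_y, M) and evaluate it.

x* = 1.2579

MU_x = 4/x, MU_y = 1. Tangency: 4/x = p_x/p_y.
So x*(p_x,p_y) = 4·p_y/p_x, independent of income; and y* = (M − 4·p_y)/p_y.
At the given prices: x* = 4·2/6.36 = 1.2579.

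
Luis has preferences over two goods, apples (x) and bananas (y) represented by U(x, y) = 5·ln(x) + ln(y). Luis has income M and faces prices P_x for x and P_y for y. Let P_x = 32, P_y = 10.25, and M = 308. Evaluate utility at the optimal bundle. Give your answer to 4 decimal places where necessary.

V = 12.0213

Tangency: MRS = 5·y/x = P_x/P_y.
Rearranging, P_y·y = (1/5)·P_x·x. Substituting into the budget gives P_x·x·(1 + (1/5)) = M.
Demand: x*(P_x,P_y,M) = 5/6·M/P_x and y* = 1/6·M/P_y.
At P_x=32, P_y=10.25, M=308: x* = 5/6·308/32 = 8.0208, y* = 5.0081.
Utility at the optimum: U(8.0208, 5.0081) = 12.0213.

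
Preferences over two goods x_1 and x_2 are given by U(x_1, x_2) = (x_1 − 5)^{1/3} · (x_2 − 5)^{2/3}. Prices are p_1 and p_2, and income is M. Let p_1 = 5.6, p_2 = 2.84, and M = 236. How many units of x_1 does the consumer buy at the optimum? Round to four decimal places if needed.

x_1* = 16.5357

Let x_1' = x_1−5, x_2' = x_2−5. MRS = (1/2)·x_2'/x_1' = p_1/p_2.
Substituting into the budget: x_1* = 5 + 1/3·(M − 5·p_1 − 5·p_2)/p_1, and x_2* = 5 + 2/3·(…)/p_2.
Discretionary income = 236 − 5·5.6 − 5·2.84 = 193.8; x_1* = 5 + 1/3·193.8/5.6 = 16.5357.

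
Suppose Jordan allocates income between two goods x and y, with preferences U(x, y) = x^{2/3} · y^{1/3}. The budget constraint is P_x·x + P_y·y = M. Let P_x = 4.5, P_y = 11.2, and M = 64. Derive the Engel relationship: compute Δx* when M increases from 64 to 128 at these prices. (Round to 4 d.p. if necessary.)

The MRS is 2·y/x. Set MRS = P_x/P_y.
So 2/3·P_y·y = 1/3·P_x·x; combined with the budget, a share 2/3 of income goes to x.
Demand: x*(P_x,P_y,M) = 2/3·M/P_x and y* = 1/3·M/P_y.
At P_x=4.5, P_y=11.2, M=64: x* = 2/3·64/4.5 = 9.4815.
At M' = 128: x* = 18.963. Change: 18.963 − 9.4815 = 9.4815.

Δx* = 9.4815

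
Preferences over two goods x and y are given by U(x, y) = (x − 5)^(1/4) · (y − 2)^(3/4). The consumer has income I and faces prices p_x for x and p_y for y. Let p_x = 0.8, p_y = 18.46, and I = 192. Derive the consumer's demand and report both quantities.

MRS = (1/3)·(y−2)/(x−5). Tangency with p_x/p_y gives y−2 = 3·(p_x/p_y)·(x−5).
Substituting into the budget: x* = 5 + 0.25·(I − 5·p_x − 2·p_y)/p_x, and y* = 2 + 0.75·(…)/p_y.
Discretionary income = 192 − 5·0.8 − 2·18.46 = 151.08; x* = 5 + 0.25·151.08/0.8 = 52.2125; y* = 2 + 0.75·151.08/18.46 = 8.1381.

x* = 52.2125, y* = 8.1381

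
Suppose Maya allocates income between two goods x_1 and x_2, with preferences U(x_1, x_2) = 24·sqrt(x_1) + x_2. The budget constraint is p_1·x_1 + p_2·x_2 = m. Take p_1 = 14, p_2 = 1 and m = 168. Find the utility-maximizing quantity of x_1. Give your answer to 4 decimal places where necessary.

MU_x_1 = 12/√x_1, MU_x_2 = 1. Tangency: 12/√x_1 = p_1/p_2.
Solve: √x_1 = 12·p_2/p_1, so x_1*(p_1,p_2) = (12·p_2/p_1)², and x_2* = (m − p_1·x_1*)/p_2.
Plugging in: x_1* = (12·1/14)² = 0.7347.

x_1* = 0.7347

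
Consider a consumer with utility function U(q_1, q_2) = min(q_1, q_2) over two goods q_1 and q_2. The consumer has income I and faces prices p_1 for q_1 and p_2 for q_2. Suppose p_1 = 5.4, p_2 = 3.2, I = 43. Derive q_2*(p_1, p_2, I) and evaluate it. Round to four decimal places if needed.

With perfect complements, no substitution: consume in ratio q_1:q_2 = 1:1.
Budget: p_1·q_1 + p_2·q_1 = I, so (p_1 + p_2)·q_1 = I.
Demand: q_1*(p_1,p_2,I) = I/(p_1 + p_2), q_2* = I/(p_1 + p_2).
Here 5.4 + 3.2 = 8.6, giving q_2* = 5.

q_2* = 5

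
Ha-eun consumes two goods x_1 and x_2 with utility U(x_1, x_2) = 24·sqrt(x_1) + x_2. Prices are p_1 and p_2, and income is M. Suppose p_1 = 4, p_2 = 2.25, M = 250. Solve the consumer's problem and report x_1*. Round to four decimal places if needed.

Utility is quasi-linear in x_2; the FOC for x_1 is 12/√x_1 = p_1/p_2.
Solve: √x_1 = 12·p_2/p_1, so x_1*(p_1,p_2) = (12·p_2/p_1)², and x_2* = (M − p_1·x_1*)/p_2.
Plugging in: x_1* = (12·2.25/4)² = 45.5625.

x_1* = 45.5625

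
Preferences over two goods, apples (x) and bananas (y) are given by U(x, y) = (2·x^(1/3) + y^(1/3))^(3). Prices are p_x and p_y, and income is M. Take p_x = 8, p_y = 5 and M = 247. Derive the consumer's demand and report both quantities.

MRS = MU_x/MU_y = 2·(y/x)^(2/3). Set equal to p_x/p_y.
Hence y/x = ((1/2)·p_x/p_y)^(1/(2/3)), i.e. raised to the 1.5 power.
With the ratio pinned down, the budget gives x* = M/(p_x + p_y·(y/x)) and y* = (y/x)·x*.
Numerically y/x = 0.715542, so x* = 247/(8 + 5·0.715542) = 21.3341 and y* = 0.715542·21.3341 = 15.2654.

x* = 21.3341, y* = 15.2654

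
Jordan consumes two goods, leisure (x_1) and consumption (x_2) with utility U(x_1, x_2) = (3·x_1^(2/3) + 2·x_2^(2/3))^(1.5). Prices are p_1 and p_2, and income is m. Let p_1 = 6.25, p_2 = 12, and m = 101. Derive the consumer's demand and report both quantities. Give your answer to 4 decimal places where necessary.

x_1* = 14.9578, x_2* = 0.6262

Numerically x_2/x_1 = 0.041862, so x_1* = 101/(6.25 + 12·0.041862) = 14.9578 and x_2* = 0.041862·14.9578 = 0.6262.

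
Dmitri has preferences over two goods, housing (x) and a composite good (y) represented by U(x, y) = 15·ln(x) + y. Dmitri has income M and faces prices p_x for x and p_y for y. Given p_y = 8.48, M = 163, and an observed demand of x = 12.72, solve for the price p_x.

p_x = 10

Set MRS = p_x/p_y: (15/x)/1 = p_x/p_y.
So x*(p_x,p_y) = 15·p_y/p_x, independent of income; and y* = (M − 15·p_y)/p_y.
Set x* = 12.72 in the demand function and solve for p_x: p_x = 10.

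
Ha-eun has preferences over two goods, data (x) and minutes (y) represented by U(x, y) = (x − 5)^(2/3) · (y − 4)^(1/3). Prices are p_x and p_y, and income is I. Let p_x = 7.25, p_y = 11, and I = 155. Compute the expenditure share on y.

After buying the subsistence bundle (5, 4), a share 2/3 of the remaining income goes to x: x* = 5 + 2/3·(I − 5p_x − 4p_y)/p_x.
Discretionary income = 155 − 5·7.25 − 4·11 = 74.75; x* = 5 + 2/3·74.75/7.25 = 11.8736; y* = 4 + 1/3·74.75/11 = 6.2652.
Expenditure on y: 11·6.2652 = 68.9167; share = 0.4446.

share on y = 0.4446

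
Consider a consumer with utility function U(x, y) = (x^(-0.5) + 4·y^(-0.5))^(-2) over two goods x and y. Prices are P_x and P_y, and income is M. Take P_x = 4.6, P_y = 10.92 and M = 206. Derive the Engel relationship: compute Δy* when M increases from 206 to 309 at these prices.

Δy* = 7.2696

From the CES first-order condition, (1/4)·(y/x)^(1.5) = P_x/P_y.
Hence y/x = (4·P_x/P_y)^(1/(1.5)), i.e. raised to the 2/3 power.
With the ratio pinned down, the budget gives x* = M/(P_x + P_y·(y/x)) and y* = (y/x)·x*.
Numerically y/x = 1.416001, so x* = 206/(4.6 + 10.92·1.416001) = 10.2678 and y* = 1.416001·10.2678 = 14.5392.
At M' = 309: y* = 21.8088. Change: 21.8088 − 14.5392 = 7.2696.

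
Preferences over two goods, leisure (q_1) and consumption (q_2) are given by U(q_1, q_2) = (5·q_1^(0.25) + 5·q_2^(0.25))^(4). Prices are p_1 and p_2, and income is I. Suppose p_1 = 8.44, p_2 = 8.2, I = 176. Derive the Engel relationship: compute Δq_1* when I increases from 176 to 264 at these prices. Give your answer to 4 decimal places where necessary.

Δq_1* = 5.1882

MU_q_1 ∝ 5·q_1^(-0.75), MU_q_2 ∝ 5·q_2^(-0.75), so MRS = (q_2/q_1)^(0.75) = p_1/p_2.
Solve for the ratio: q_2/q_1 = [p_1/p_2]^(4/3).
With the ratio pinned down, the budget gives q_1* = I/(p_1 + p_2·(q_2/q_1)) and q_2* = (q_2/q_1)·q_1*.
Numerically q_2/q_1 = 1.039214, so q_1* = 176/(8.44 + 8.2·1.039214) = 10.3764.
At I' = 264: q_1* = 15.5646. Change: 15.5646 − 10.3764 = 5.1882.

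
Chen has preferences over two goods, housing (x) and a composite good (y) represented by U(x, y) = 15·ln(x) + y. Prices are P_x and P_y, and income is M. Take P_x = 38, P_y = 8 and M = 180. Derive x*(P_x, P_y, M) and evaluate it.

x* = 3.1579

Set MRS = P_x/P_y: (15/x)/1 = P_x/P_y.
So x*(P_x,P_y) = 15·P_y/P_x, independent of income; and y* = (M − 15·P_y)/P_y.
At the given prices: x* = 15·8/38 = 3.1579.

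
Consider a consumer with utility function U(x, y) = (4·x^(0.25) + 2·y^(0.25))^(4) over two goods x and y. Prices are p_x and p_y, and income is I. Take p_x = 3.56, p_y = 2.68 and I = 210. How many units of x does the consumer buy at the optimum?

x* = 41.0715

From the CES first-order condition, 2·(y/x)^(0.75) = p_x/p_y.
Hence y/x = ((1/2)·p_x/p_y)^(1/(0.75)), i.e. raised to the 4/3 power.
With the ratio pinned down, the budget gives x* = I/(p_x + p_y·(y/x)) and y* = (y/x)·x*.
Numerically y/x = 0.579491, so x* = 210/(3.56 + 2.68·0.579491) = 41.0715.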